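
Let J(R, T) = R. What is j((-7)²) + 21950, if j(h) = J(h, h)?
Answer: 21999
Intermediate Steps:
j(h) = h
j((-7)²) + 21950 = (-7)² + 21950 = 49 + 21950 = 21999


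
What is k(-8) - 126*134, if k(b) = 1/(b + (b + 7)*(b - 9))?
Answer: -151955/9 ≈ -16884.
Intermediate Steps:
k(b) = 1/(b + (-9 + b)*(7 + b)) (k(b) = 1/(b + (7 + b)*(-9 + b)) = 1/(b + (-9 + b)*(7 + b)))
k(-8) - 126*134 = 1/(-63 + (-8)² - 1*(-8)) - 126*134 = 1/(-63 + 64 + 8) - 16884 = 1/9 - 16884 = ⅑ - 16884 = -151955/9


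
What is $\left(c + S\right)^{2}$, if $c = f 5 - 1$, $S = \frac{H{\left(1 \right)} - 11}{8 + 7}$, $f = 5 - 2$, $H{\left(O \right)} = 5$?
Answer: $\frac{4624}{25} \approx 184.96$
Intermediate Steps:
$f = 3$ ($f = 5 - 2 = 3$)
$S = - \frac{2}{5}$ ($S = \frac{5 - 11}{8 + 7} = - \frac{6}{15} = \left(-6\right) \frac{1}{15} = - \frac{2}{5} \approx -0.4$)
$c = 14$ ($c = 3 \cdot 5 - 1 = 15 - 1 = 14$)
$\left(c + S\right)^{2} = \left(14 - \frac{2}{5}\right)^{2} = \left(\frac{68}{5}\right)^{2} = \frac{4624}{25}$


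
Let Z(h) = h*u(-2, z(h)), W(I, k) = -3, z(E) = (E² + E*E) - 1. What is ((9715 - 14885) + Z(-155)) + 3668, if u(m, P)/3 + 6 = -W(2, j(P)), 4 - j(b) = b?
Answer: -107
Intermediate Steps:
j(b) = 4 - b
z(E) = -1 + 2*E² (z(E) = (E² + E²) - 1 = 2*E² - 1 = -1 + 2*E²)
u(m, P) = -9 (u(m, P) = -18 + 3*(-1*(-3)) = -18 + 3*3 = -18 + 9 = -9)
Z(h) = -9*h (Z(h) = h*(-9) = -9*h)
((9715 - 14885) + Z(-155)) + 3668 = ((9715 - 14885) - 9*(-155)) + 3668 = (-5170 + 1395) + 3668 = -3775 + 3668 = -107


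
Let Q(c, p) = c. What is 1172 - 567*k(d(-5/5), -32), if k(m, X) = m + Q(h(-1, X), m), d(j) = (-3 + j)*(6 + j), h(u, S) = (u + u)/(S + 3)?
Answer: 361714/29 ≈ 12473.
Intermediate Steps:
h(u, S) = 2*u/(3 + S) (h(u, S) = (2*u)/(3 + S) = 2*u/(3 + S))
k(m, X) = m - 2/(3 + X) (k(m, X) = m + 2*(-1)/(3 + X) = m - 2/(3 + X))
1172 - 567*k(d(-5/5), -32) = 1172 - 567*(-2 + (-18 + (-5/5)**2 + 3*(-5/5))*(3 - 32))/(3 - 32) = 1172 - 567*(-2 + (-18 + (-5*1/5)**2 + 3*(-5*1/5))*(-29))/(-29) = 1172 - (-567)*(-2 + (-18 + (-1)**2 + 3*(-1))*(-29))/29 = 1172 - (-567)*(-2 + (-18 + 1 - 3)*(-29))/29 = 1172 - (-567)*(-2 - 20*(-29))/29 = 1172 - (-567)*(-2 + 580)/29 = 1172 - (-567)*578/29 = 1172 - 567*(-578/29) = 1172 + 327726/29 = 361714/29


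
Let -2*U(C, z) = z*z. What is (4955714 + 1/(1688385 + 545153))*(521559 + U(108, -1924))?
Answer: -14714044314672144757/2233538 ≈ -6.5878e+12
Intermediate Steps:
U(C, z) = -z²/2 (U(C, z) = -z*z/2 = -z²/2)
(4955714 + 1/(1688385 + 545153))*(521559 + U(108, -1924)) = (4955714 + 1/(1688385 + 545153))*(521559 - ½*(-1924)²) = (4955714 + 1/2233538)*(521559 - ½*3701776) = (4955714 + 1/2233538)*(521559 - 1850888) = (11068775536133/2233538)*(-1329329) = -14714044314672144757/2233538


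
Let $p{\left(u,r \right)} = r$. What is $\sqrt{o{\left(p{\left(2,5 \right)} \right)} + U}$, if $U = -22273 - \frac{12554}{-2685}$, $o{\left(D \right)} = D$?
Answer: $\frac{i \sqrt{160501314810}}{2685} \approx 149.21 i$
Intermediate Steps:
$U = - \frac{59790451}{2685}$ ($U = -22273 - - \frac{12554}{2685} = -22273 + \frac{12554}{2685} = - \frac{59790451}{2685} \approx -22268.0$)
$\sqrt{o{\left(p{\left(2,5 \right)} \right)} + U} = \sqrt{5 - \frac{59790451}{2685}} = \sqrt{- \frac{59777026}{2685}} = \frac{i \sqrt{160501314810}}{2685}$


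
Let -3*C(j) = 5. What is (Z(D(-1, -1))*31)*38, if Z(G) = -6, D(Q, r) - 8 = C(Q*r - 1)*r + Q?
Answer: -7068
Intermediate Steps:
C(j) = -5/3 (C(j) = -1/3*5 = -5/3)
D(Q, r) = 8 + Q - 5*r/3 (D(Q, r) = 8 + (-5*r/3 + Q) = 8 + (Q - 5*r/3) = 8 + Q - 5*r/3)
(Z(D(-1, -1))*31)*38 = -6*31*38 = -186*38 = -7068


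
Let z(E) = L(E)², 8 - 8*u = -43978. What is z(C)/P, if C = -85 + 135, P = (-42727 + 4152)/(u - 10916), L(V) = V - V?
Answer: 0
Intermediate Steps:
L(V) = 0
u = 21993/4 (u = 1 - ⅛*(-43978) = 1 + 21989/4 = 21993/4 ≈ 5498.3)
P = 154300/21671 (P = (-42727 + 4152)/(21993/4 - 10916) = -38575/(-21671/4) = -38575*(-4/21671) = 154300/21671 ≈ 7.1201)
C = 50
z(E) = 0 (z(E) = 0² = 0)
z(C)/P = 0/(154300/21671) = 0*(21671/154300) = 0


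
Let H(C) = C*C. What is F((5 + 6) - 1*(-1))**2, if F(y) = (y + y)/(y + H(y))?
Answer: 4/169 ≈ 0.023669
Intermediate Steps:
H(C) = C**2
F(y) = 2*y/(y + y**2) (F(y) = (y + y)/(y + y**2) = (2*y)/(y + y**2) = 2*y/(y + y**2))
F((5 + 6) - 1*(-1))**2 = (2/(1 + ((5 + 6) - 1*(-1))))**2 = (2/(1 + (11 + 1)))**2 = (2/(1 + 12))**2 = (2/13)**2 = 4/169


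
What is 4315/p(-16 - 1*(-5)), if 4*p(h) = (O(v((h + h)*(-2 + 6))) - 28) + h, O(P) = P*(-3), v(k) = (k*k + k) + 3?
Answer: -4315/5754 ≈ -0.74991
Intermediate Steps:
v(k) = 3 + k + k**2 (v(k) = (k**2 + k) + 3 = (k + k**2) + 3 = 3 + k + k**2)
O(P) = -3*P
p(h) = -37/4 - 48*h**2 - 23*h/4 (p(h) = ((-3*(3 + (h + h)*(-2 + 6) + ((h + h)*(-2 + 6))**2) - 28) + h)/4 = ((-3*(3 + (2*h)*4 + ((2*h)*4)**2) - 28) + h)/4 = ((-3*(3 + 8*h + (8*h)**2) - 28) + h)/4 = ((-3*(3 + 8*h + 64*h**2) - 28) + h)/4 = (((-9 - 192*h**2 - 24*h) - 28) + h)/4 = ((-37 - 192*h**2 - 24*h) + h)/4 = (-37 - 192*h**2 - 23*h)/4 = -37/4 - 48*h**2 - 23*h/4)
4315/p(-16 - 1*(-5)) = 4315/(-37/4 - 48*(-16 - 1*(-5))**2 - 23*(-16 - 1*(-5))/4) = 4315/(-37/4 - 48*(-16 + 5)**2 - 23*(-16 + 5)/4) = 4315/(-37/4 - 48*(-11)**2 - 23/4*(-11)) = 4315/(-37/4 - 48*121 + 253/4) = 4315/(-37/4 - 5808 + 253/4) = 4315/(-5754) = 4315*(-1/5754) = -4315/5754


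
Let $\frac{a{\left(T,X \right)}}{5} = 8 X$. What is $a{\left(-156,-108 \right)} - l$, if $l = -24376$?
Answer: $20056$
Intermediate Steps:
$a{\left(T,X \right)} = 40 X$ ($a{\left(T,X \right)} = 5 \cdot 8 X = 40 X$)
$a{\left(-156,-108 \right)} - l = 40 \left(-108\right) - -24376 = -4320 + 24376 = 20056$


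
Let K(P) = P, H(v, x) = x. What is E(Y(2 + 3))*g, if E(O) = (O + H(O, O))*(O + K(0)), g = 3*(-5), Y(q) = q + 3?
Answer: -1920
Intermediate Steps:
Y(q) = 3 + q
g = -15
E(O) = 2*O² (E(O) = (O + O)*(O + 0) = (2*O)*O = 2*O²)
E(Y(2 + 3))*g = (2*(3 + (2 + 3))²)*(-15) = (2*(3 + 5)²)*(-15) = (2*8²)*(-15) = (2*64)*(-15) = 128*(-15) = -1920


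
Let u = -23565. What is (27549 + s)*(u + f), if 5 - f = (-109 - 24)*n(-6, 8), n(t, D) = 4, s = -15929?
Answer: -267585360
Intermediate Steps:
f = 537 (f = 5 - (-109 - 24)*4 = 5 - (-133)*4 = 5 - 1*(-532) = 5 + 532 = 537)
(27549 + s)*(u + f) = (27549 - 15929)*(-23565 + 537) = 11620*(-23028) = -267585360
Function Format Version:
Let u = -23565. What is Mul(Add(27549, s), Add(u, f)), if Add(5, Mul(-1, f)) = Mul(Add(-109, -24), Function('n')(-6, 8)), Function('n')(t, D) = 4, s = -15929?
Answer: -267585360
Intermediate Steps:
f = 537 (f = Add(5, Mul(-1, Mul(Add(-109, -24), 4))) = Add(5, Mul(-1, Mul(-133, 4))) = Add(5, Mul(-1, -532)) = Add(5, 532) = 537)
Mul(Add(27549, s), Add(u, f)) = Mul(Add(27549, -15929), Add(-23565, 537)) = Mul(11620, -23028) = -267585360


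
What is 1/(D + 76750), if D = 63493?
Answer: 1/140243 ≈ 7.1305e-6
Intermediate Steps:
1/(D + 76750) = 1/(63493 + 76750) = 1/140243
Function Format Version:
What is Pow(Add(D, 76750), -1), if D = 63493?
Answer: Rational(1, 140243) ≈ 7.1305e-6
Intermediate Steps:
Pow(Add(D, 76750), -1) = Pow(Add(63493, 76750), -1) = Pow(140243, -1) = Rational(1, 140243)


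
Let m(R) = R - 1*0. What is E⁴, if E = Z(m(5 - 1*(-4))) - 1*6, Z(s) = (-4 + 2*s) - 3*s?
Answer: 130321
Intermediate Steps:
m(R) = R (m(R) = R + 0 = R)
Z(s) = -4 - s
E = -19 (E = (-4 - (5 - 1*(-4))) - 1*6 = (-4 - (5 + 4)) - 6 = (-4 - 1*9) - 6 = (-4 - 9) - 6 = -13 - 6 = -19)
E⁴ = (-19)⁴ = 130321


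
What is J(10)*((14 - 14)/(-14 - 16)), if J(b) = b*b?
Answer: 0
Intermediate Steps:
J(b) = b²
J(10)*((14 - 14)/(-14 - 16)) = 10²*((14 - 14)/(-14 - 16)) = 100*(0/(-30)) = 100*(0*(-1/30)) = 100*0 = 0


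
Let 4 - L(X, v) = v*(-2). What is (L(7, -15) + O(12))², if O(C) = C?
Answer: 196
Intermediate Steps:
L(X, v) = 4 + 2*v (L(X, v) = 4 - v*(-2) = 4 - (-2)*v = 4 + 2*v)
(L(7, -15) + O(12))² = ((4 + 2*(-15)) + 12)² = ((4 - 30) + 12)² = (-26 + 12)² = (-14)² = 196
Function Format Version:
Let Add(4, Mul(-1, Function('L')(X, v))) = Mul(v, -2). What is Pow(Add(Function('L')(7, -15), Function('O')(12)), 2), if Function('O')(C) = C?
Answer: 196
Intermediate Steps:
Function('L')(X, v) = Add(4, Mul(2, v)) (Function('L')(X, v) = Add(4, Mul(-1, Mul(v, -2))) = Add(4, Mul(-1, Mul(-2, v))) = Add(4, Mul(2, v)))
Pow(Add(Function('L')(7, -15), Function('O')(12)), 2) = Pow(Add(Add(4, Mul(2, -15)), 12), 2) = Pow(Add(Add(4, -30), 12), 2) = Pow(Add(-26, 12), 2) = Pow(-14, 2) = 196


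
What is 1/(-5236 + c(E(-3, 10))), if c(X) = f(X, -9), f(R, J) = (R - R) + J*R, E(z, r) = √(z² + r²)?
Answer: -5236/27406867 + 9*√109/27406867 ≈ -0.00018762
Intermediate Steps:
E(z, r) = √(r² + z²)
f(R, J) = J*R (f(R, J) = 0 + J*R = J*R)
c(X) = -9*X
1/(-5236 + c(E(-3, 10))) = 1/(-5236 - 9*√(10² + (-3)²)) = 1/(-5236 - 9*√(100 + 9)) = 1/(-5236 - 9*√109)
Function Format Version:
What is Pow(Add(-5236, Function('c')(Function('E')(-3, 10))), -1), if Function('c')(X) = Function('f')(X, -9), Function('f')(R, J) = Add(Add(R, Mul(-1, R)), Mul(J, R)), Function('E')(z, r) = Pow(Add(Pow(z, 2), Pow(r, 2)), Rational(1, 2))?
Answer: Add(Rational(-5236, 27406867), Mul(Rational(9, 27406867), Pow(109, Rational(1, 2)))) ≈ -0.00018762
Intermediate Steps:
Function('E')(z, r) = Pow(Add(Pow(r, 2), Pow(z, 2)), Rational(1, 2))
Function('f')(R, J) = Mul(J, R) (Function('f')(R, J) = Add(0, Mul(J, R)) = Mul(J, R))
Function('c')(X) = Mul(-9, X)
Pow(Add(-5236, Function('c')(Function('E')(-3, 10))), -1) = Pow(Add(-5236, Mul(-9, Pow(Add(Pow(10, 2), Pow(-3, 2)), Rational(1, 2)))), -1) = Pow(Add(-5236, Mul(-9, Pow(Add(100, 9), Rational(1, 2)))), -1) = Pow(Add(-5236, Mul(-9, Pow(109, Rational(1, 2)))), -1)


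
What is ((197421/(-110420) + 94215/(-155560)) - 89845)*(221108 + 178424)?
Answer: -7707485963661410899/214711690 ≈ -3.5897e+10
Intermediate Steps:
((197421/(-110420) + 94215/(-155560)) - 89845)*(221108 + 178424) = ((197421*(-1/110420) + 94215*(-1/155560)) - 89845)*399532 = ((-197421/110420 - 18843/31112) - 89845)*399532 = (-2055701553/858846760 - 89845)*399532 = -77165142853753/858846760*399532 = -7707485963661410899/214711690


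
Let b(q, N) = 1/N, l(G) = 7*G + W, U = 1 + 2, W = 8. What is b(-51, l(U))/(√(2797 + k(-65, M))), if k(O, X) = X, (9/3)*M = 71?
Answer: √25386/245398 ≈ 0.00064927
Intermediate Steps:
M = 71/3 (M = (⅓)*71 = 71/3 ≈ 23.667)
U = 3
l(G) = 8 + 7*G (l(G) = 7*G + 8 = 8 + 7*G)
b(-51, l(U))/(√(2797 + k(-65, M))) = 1/((8 + 7*3)*(√(2797 + 71/3))) = 1/((8 + 21)*(√(8462/3))) = 1/(29*((√25386/3))) = (√25386/8462)/29 = √25386/245398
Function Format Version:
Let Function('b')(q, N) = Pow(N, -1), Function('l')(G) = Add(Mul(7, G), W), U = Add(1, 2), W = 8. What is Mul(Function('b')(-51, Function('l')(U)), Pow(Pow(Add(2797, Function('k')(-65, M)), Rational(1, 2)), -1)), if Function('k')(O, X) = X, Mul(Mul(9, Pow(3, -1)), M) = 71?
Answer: Mul(Rational(1, 245398), Pow(25386, Rational(1, 2))) ≈ 0.00064927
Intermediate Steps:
M = Rational(71, 3) (M = Mul(Rational(1, 3), 71) = Rational(71, 3) ≈ 23.667)
U = 3
Function('l')(G) = Add(8, Mul(7, G)) (Function('l')(G) = Add(Mul(7, G), 8) = Add(8, Mul(7, G)))
Mul(Function('b')(-51, Function('l')(U)), Pow(Pow(Add(2797, Function('k')(-65, M)), Rational(1, 2)), -1)) = Mul(Pow(Add(8, Mul(7, 3)), -1), Pow(Pow(Add(2797, Rational(71, 3)), Rational(1, 2)), -1)) = Mul(Pow(Add(8, 21), -1), Pow(Pow(Rational(8462, 3), Rational(1, 2)), -1)) = Mul(Pow(29, -1), Pow(Mul(Rational(1, 3), Pow(25386, Rational(1, 2))), -1)) = Mul(Rational(1, 29), Mul(Rational(1, 8462), Pow(25386, Rational(1, 2)))) = Mul(Rational(1, 245398), Pow(25386, Rational(1, 2)))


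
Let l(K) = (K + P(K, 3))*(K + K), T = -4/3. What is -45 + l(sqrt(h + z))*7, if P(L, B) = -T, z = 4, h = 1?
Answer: 25 + 56*sqrt(5)/3 ≈ 66.740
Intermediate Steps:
T = -4/3 (T = -4*1/3 = -4/3 ≈ -1.3333)
P(L, B) = 4/3 (P(L, B) = -1*(-4/3) = 4/3)
l(K) = 2*K*(4/3 + K) (l(K) = (K + 4/3)*(K + K) = (4/3 + K)*(2*K) = 2*K*(4/3 + K))
-45 + l(sqrt(h + z))*7 = -45 + (2*sqrt(1 + 4)*(4 + 3*sqrt(1 + 4))/3)*7 = -45 + (2*sqrt(5)*(4 + 3*sqrt(5))/3)*7 = -45 + 14*sqrt(5)*(4 + 3*sqrt(5))/3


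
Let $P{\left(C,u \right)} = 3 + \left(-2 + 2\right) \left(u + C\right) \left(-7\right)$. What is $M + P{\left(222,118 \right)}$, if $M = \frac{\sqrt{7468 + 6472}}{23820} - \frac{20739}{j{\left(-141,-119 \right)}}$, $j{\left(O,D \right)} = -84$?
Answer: $\frac{6997}{28} + \frac{\sqrt{3485}}{11910} \approx 249.9$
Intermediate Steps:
$M = \frac{6913}{28} + \frac{\sqrt{3485}}{11910}$ ($M = \frac{\sqrt{7468 + 6472}}{23820} - \frac{20739}{-84} = \sqrt{13940} \cdot \frac{1}{23820} - - \frac{6913}{28} = 2 \sqrt{3485} \cdot \frac{1}{23820} + \frac{6913}{28} = \frac{\sqrt{3485}}{11910} + \frac{6913}{28} = \frac{6913}{28} + \frac{\sqrt{3485}}{11910} \approx 246.9$)
$P{\left(C,u \right)} = 3$ ($P{\left(C,u \right)} = 3 + 0 \left(C + u\right) \left(-7\right) = 3 + 0 \left(-7\right) = 3 + 0 = 3$)
$M + P{\left(222,118 \right)} = \left(\frac{6913}{28} + \frac{\sqrt{3485}}{11910}\right) + 3 = \frac{6997}{28} + \frac{\sqrt{3485}}{11910}$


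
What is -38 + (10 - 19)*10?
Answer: -128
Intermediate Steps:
-38 + (10 - 19)*10 = -38 - 9*10 = -38 - 90 = -128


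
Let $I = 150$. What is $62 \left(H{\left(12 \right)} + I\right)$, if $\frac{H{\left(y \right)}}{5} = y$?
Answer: $13020$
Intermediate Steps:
$H{\left(y \right)} = 5 y$
$62 \left(H{\left(12 \right)} + I\right) = 62 \left(5 \cdot 12 + 150\right) = 62 \left(60 + 150\right) = 62 \cdot 210 = 13020$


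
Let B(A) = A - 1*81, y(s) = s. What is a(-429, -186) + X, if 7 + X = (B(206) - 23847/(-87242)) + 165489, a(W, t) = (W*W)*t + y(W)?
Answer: -2972025032569/87242 ≈ -3.4066e+7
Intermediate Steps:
B(A) = -81 + A (B(A) = A - 81 = -81 + A)
a(W, t) = W + t*W² (a(W, t) = (W*W)*t + W = W²*t + W = t*W² + W = W + t*W²)
X = 14447909741/87242 (X = -7 + (((-81 + 206) - 23847/(-87242)) + 165489) = -7 + ((125 - 23847*(-1/87242)) + 165489) = -7 + ((125 + 23847/87242) + 165489) = -7 + (10929097/87242 + 165489) = -7 + 14448520435/87242 = 14447909741/87242 ≈ 1.6561e+5)
a(-429, -186) + X = -429*(1 - 429*(-186)) + 14447909741/87242 = -429*(1 + 79794) + 14447909741/87242 = -429*79795 + 14447909741/87242 = -34232055 + 14447909741/87242 = -2972025032569/87242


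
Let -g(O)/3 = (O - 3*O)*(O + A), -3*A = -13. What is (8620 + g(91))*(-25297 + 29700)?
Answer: 267138816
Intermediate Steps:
A = 13/3 (A = -⅓*(-13) = 13/3 ≈ 4.3333)
g(O) = 6*O*(13/3 + O) (g(O) = -3*(O - 3*O)*(O + 13/3) = -3*(-2*O)*(13/3 + O) = -(-6)*O*(13/3 + O) = 6*O*(13/3 + O))
(8620 + g(91))*(-25297 + 29700) = (8620 + 2*91*(13 + 3*91))*(-25297 + 29700) = (8620 + 2*91*(13 + 273))*4403 = (8620 + 2*91*286)*4403 = (8620 + 52052)*4403 = 60672*4403 = 267138816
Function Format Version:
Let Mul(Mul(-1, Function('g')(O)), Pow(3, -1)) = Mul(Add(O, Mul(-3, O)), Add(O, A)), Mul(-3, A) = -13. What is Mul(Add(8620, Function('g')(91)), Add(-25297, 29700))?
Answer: 267138816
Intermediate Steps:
A = Rational(13, 3) (A = Mul(Rational(-1, 3), -13) = Rational(13, 3) ≈ 4.3333)
Function('g')(O) = Mul(6, O, Add(Rational(13, 3), O)) (Function('g')(O) = Mul(-3, Mul(Add(O, Mul(-3, O)), Add(O, Rational(13, 3)))) = Mul(-3, Mul(Mul(-2, O), Add(Rational(13, 3), O))) = Mul(-3, Mul(-2, O, Add(Rational(13, 3), O))) = Mul(6, O, Add(Rational(13, 3), O)))
Mul(Add(8620, Function('g')(91)), Add(-25297, 29700)) = Mul(Add(8620, Mul(2, 91, Add(13, Mul(3, 91)))), Add(-25297, 29700)) = Mul(Add(8620, Mul(2, 91, Add(13, 273))), 4403) = Mul(Add(8620, Mul(2, 91, 286)), 4403) = Mul(Add(8620, 52052), 4403) = Mul(60672, 4403) = 267138816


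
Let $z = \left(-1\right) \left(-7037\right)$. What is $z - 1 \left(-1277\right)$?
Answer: $8314$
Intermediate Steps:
$z = 7037$
$z - 1 \left(-1277\right) = 7037 - 1 \left(-1277\right) = 7037 - -1277 = 7037 + 1277 = 8314$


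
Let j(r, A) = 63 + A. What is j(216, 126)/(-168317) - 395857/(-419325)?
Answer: 66550210244/70579526025 ≈ 0.94291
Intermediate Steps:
j(216, 126)/(-168317) - 395857/(-419325) = (63 + 126)/(-168317) - 395857/(-419325) = 189*(-1/168317) - 395857*(-1/419325) = -189/168317 + 395857/419325 = 66550210244/70579526025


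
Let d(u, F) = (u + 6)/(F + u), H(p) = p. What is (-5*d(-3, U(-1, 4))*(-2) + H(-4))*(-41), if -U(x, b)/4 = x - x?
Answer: 574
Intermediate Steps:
U(x, b) = 0 (U(x, b) = -4*(x - x) = -4*0 = 0)
d(u, F) = (6 + u)/(F + u)
(-5*d(-3, U(-1, 4))*(-2) + H(-4))*(-41) = (-5*(6 - 3)/(0 - 3)*(-2) - 4)*(-41) = (-5*3/(-3)*(-2) - 4)*(-41) = (-(-5)*3/3*(-2) - 4)*(-41) = (-5*(-1)*(-2) - 4)*(-41) = (5*(-2) - 4)*(-41) = (-10 - 4)*(-41) = -14*(-41) = 574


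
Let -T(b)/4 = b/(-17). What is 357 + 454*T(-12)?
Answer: -15723/17 ≈ -924.88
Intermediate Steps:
T(b) = 4*b/17 (T(b) = -4*b/(-17) = -4*b*(-1)/17 = -(-4)*b/17 = 4*b/17)
357 + 454*T(-12) = 357 + 454*((4/17)*(-12)) = 357 + 454*(-48/17) = 357 - 21792/17 = -15723/17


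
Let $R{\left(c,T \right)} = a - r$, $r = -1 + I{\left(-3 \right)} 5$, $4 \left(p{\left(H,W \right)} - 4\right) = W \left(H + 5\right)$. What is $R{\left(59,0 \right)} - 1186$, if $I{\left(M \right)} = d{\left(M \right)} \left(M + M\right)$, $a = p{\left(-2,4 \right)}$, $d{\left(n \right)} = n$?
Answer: $-1268$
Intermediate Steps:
$p{\left(H,W \right)} = 4 + \frac{W \left(5 + H\right)}{4}$ ($p{\left(H,W \right)} = 4 + \frac{W \left(H + 5\right)}{4} = 4 + \frac{W \left(5 + H\right)}{4}$)
$a = 7$ ($a = 4 + \frac{5}{4} \cdot 4 + \frac{1}{4} \left(-2\right) 4 = 4 + 5 - 2 = 7$)
$I{\left(M \right)} = 2 M^{2}$ ($I{\left(M \right)} = M \left(M + M\right) = M 2 M = 2 M^{2}$)
$r = 89$ ($r = -1 + 2 \left(-3\right)^{2} \cdot 5 = -1 + 2 \cdot 9 \cdot 5 = -1 + 18 \cdot 5 = -1 + 90 = 89$)
$R{\left(c,T \right)} = -82$ ($R{\left(c,T \right)} = 7 - 89 = -82$)
$R{\left(59,0 \right)} - 1186 = -82 - 1186 = -1268$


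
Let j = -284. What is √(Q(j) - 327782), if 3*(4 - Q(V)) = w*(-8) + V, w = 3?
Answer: I*√2949078/3 ≈ 572.43*I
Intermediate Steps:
Q(V) = 12 - V/3 (Q(V) = 4 - (3*(-8) + V)/3 = 4 - (-24 + V)/3 = 4 + (8 - V/3) = 12 - V/3)
√(Q(j) - 327782) = √((12 - ⅓*(-284)) - 327782) = √((12 + 284/3) - 327782) = √(320/3 - 327782) = √(-983026/3) = I*√2949078/3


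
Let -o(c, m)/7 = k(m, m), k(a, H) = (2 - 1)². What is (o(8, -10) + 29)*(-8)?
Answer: -176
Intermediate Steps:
k(a, H) = 1 (k(a, H) = 1² = 1)
o(c, m) = -7 (o(c, m) = -7*1 = -7)
(o(8, -10) + 29)*(-8) = (-7 + 29)*(-8) = 22*(-8) = -176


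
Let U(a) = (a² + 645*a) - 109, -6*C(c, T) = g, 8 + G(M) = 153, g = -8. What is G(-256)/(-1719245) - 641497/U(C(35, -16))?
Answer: -1985203114052/2329576975 ≈ -852.17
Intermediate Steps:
G(M) = 145 (G(M) = -8 + 153 = 145)
C(c, T) = 4/3 (C(c, T) = -⅙*(-8) = 4/3)
U(a) = -109 + a² + 645*a
G(-256)/(-1719245) - 641497/U(C(35, -16)) = 145/(-1719245) - 641497/(-109 + (4/3)² + 645*(4/3)) = 145*(-1/1719245) - 641497/(-109 + 16/9 + 860) = -29/343849 - 641497/6775/9 = -29/343849 - 641497*9/6775 = -29/343849 - 5773473/6775 = -1985203114052/2329576975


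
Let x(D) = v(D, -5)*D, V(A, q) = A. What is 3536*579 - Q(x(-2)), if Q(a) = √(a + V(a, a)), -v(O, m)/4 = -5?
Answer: 2047344 - 4*I*√5 ≈ 2.0473e+6 - 8.9443*I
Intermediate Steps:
v(O, m) = 20 (v(O, m) = -4*(-5) = 20)
x(D) = 20*D
Q(a) = √2*√a (Q(a) = √(a + a) = √(2*a) = √2*√a)
3536*579 - Q(x(-2)) = 3536*579 - √2*√(20*(-2)) = 2047344 - √2*√(-40) = 2047344 - √2*2*I*√10 = 2047344 - 4*I*√5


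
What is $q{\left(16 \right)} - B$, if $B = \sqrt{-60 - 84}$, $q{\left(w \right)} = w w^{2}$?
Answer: $4096 - 12 i \approx 4096.0 - 12.0 i$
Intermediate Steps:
$q{\left(w \right)} = w^{3}$
$B = 12 i$ ($B = \sqrt{-144} = 12 i \approx 12.0 i$)
$q{\left(16 \right)} - B = 16^{3} - 12 i = 4096 - 12 i$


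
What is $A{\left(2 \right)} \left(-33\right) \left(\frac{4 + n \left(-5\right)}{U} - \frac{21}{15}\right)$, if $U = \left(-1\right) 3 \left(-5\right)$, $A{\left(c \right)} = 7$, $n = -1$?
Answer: $\frac{924}{5} \approx 184.8$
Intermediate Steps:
$U = 15$ ($U = \left(-3\right) \left(-5\right) = 15$)
$A{\left(2 \right)} \left(-33\right) \left(\frac{4 + n \left(-5\right)}{U} - \frac{21}{15}\right) = 7 \left(-33\right) \left(\frac{4 - -5}{15} - \frac{21}{15}\right) = - 231 \left(\left(4 + 5\right) \frac{1}{15} - \frac{7}{5}\right) = - 231 \left(9 \cdot \frac{1}{15} - \frac{7}{5}\right) = - 231 \left(\frac{3}{5} - \frac{7}{5}\right) = \left(-231\right) \left(- \frac{4}{5}\right) = \frac{924}{5}$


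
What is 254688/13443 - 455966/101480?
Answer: 3286031217/227365940 ≈ 14.453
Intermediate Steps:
254688/13443 - 455966/101480 = 254688*(1/13443) - 455966*1/101480 = 84896/4481 - 227983/50740 = 3286031217/227365940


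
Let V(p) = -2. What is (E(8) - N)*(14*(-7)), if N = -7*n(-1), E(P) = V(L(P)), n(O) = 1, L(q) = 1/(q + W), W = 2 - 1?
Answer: -490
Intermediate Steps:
W = 1
L(q) = 1/(1 + q) (L(q) = 1/(q + 1) = 1/(1 + q))
E(P) = -2
N = -7 (N = -7*1 = -7)
(E(8) - N)*(14*(-7)) = (-2 - 1*(-7))*(14*(-7)) = (-2 + 7)*(-98) = 5*(-98) = -490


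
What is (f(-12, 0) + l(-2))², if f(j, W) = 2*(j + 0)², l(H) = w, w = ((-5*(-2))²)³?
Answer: 1000576082944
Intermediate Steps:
w = 1000000 (w = (10²)³ = 100³ = 1000000)
l(H) = 1000000
f(j, W) = 2*j²
(f(-12, 0) + l(-2))² = (2*(-12)² + 1000000)² = (2*144 + 1000000)² = (288 + 1000000)² = 1000288² = 1000576082944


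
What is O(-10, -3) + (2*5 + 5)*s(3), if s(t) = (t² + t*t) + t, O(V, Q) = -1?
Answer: 314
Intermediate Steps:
s(t) = t + 2*t² (s(t) = (t² + t²) + t = 2*t² + t = t + 2*t²)
O(-10, -3) + (2*5 + 5)*s(3) = -1 + (2*5 + 5)*(3*(1 + 2*3)) = -1 + (10 + 5)*(3*(1 + 6)) = -1 + 15*(3*7) = -1 + 15*21 = -1 + 315 = 314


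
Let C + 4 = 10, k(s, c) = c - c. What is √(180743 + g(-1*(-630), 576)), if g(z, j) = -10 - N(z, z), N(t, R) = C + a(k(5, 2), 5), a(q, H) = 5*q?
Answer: √180727 ≈ 425.12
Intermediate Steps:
k(s, c) = 0
C = 6 (C = -4 + 10 = 6)
N(t, R) = 6 (N(t, R) = 6 + 5*0 = 6 + 0 = 6)
g(z, j) = -16 (g(z, j) = -10 - 1*6 = -10 - 6 = -16)
√(180743 + g(-1*(-630), 576)) = √(180743 - 16) = √180727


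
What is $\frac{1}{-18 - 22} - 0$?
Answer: $- \frac{1}{40} \approx -0.025$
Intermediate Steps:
$\frac{1}{-18 - 22} - 0 = \frac{1}{-40} + 0 = - \frac{1}{40} + 0 = - \frac{1}{40}$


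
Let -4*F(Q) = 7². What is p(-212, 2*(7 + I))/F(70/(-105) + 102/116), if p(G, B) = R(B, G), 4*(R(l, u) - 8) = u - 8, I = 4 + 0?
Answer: 188/49 ≈ 3.8367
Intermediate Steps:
I = 4
R(l, u) = 6 + u/4 (R(l, u) = 8 + (u - 8)/4 = 8 + (-8 + u)/4 = 8 + (-2 + u/4) = 6 + u/4)
F(Q) = -49/4 (F(Q) = -¼*7² = -¼*49 = -49/4)
p(G, B) = 6 + G/4
p(-212, 2*(7 + I))/F(70/(-105) + 102/116) = (6 + (¼)*(-212))/(-49/4) = (6 - 53)*(-4/49) = -47*(-4/49) = 188/49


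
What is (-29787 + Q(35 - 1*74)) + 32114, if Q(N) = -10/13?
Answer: 30241/13 ≈ 2326.2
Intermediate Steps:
Q(N) = -10/13 (Q(N) = -10*1/13 = -10/13)
(-29787 + Q(35 - 1*74)) + 32114 = (-29787 - 10/13) + 32114 = -387241/13 + 32114 = 30241/13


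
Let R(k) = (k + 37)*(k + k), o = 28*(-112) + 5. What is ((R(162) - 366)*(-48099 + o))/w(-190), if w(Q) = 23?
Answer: -3284355300/23 ≈ -1.4280e+8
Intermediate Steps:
o = -3131 (o = -3136 + 5 = -3131)
R(k) = 2*k*(37 + k) (R(k) = (37 + k)*(2*k) = 2*k*(37 + k))
((R(162) - 366)*(-48099 + o))/w(-190) = ((2*162*(37 + 162) - 366)*(-48099 - 3131))/23 = ((2*162*199 - 366)*(-51230))*(1/23) = ((64476 - 366)*(-51230))*(1/23) = (64110*(-51230))*(1/23) = -3284355300*1/23 = -3284355300/23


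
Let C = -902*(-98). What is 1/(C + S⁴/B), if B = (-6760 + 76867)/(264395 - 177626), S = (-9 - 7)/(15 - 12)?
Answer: 630963/56406437924 ≈ 1.1186e-5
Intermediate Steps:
S = -16/3 ≈ -5.3333
B = 23369/28923 (B = 70107/86769 = 70107*(1/86769) = 23369/28923 ≈ 0.80797)
C = 88396
1/(C + S⁴/B) = 1/(88396 + (-16/3)⁴/(23369/28923)) = 1/(88396 + (65536/81)*(28923/23369)) = 1/(88396 + 631832576/630963) = 1/(56406437924/630963) = 630963/56406437924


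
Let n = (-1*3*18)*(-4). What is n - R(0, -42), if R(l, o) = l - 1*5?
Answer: 221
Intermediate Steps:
R(l, o) = -5 + l (R(l, o) = l - 5 = -5 + l)
n = 216 (n = -3*18*(-4) = -54*(-4) = 216)
n - R(0, -42) = 216 - (-5 + 0) = 216 - 1*(-5) = 216 + 5 = 221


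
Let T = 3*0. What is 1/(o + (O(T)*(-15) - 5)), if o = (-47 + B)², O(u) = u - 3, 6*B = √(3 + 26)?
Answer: 2915748/6550641265 + 20304*√29/6550641265 ≈ 0.00046180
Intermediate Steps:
T = 0
B = √29/6 (B = √(3 + 26)/6 = √29/6 ≈ 0.89753)
O(u) = -3 + u
o = (-47 + √29/6)² ≈ 2125.4
1/(o + (O(T)*(-15) - 5)) = 1/((282 - √29)²/36 + ((-3 + 0)*(-15) - 5)) = 1/((282 - √29)²/36 + (-3*(-15) - 5)) = 1/((282 - √29)²/36 + (45 - 5)) = 1/((282 - √29)²/36 + 40) = 1/(40 + (282 - √29)²/36)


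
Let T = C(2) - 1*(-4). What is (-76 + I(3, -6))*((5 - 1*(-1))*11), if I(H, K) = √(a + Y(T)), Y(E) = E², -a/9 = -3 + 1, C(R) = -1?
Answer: -5016 + 198*√3 ≈ -4673.1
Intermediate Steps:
T = 3 (T = -1 - 1*(-4) = -1 + 4 = 3)
a = 18 (a = -9*(-3 + 1) = -9*(-2) = 18)
I(H, K) = 3*√3 (I(H, K) = √(18 + 3²) = √(18 + 9) = √27 = 3*√3)
(-76 + I(3, -6))*((5 - 1*(-1))*11) = (-76 + 3*√3)*((5 - 1*(-1))*11) = (-76 + 3*√3)*((5 + 1)*11) = (-76 + 3*√3)*(6*11) = (-76 + 3*√3)*66 = -5016 + 198*√3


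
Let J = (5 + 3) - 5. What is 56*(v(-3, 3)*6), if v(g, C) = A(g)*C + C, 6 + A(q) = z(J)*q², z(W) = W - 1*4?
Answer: -14112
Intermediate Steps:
J = 3 (J = 8 - 5 = 3)
z(W) = -4 + W (z(W) = W - 4 = -4 + W)
A(q) = -6 - q² (A(q) = -6 + (-4 + 3)*q² = -6 - q²)
v(g, C) = C + C*(-6 - g²) (v(g, C) = (-6 - g²)*C + C = C*(-6 - g²) + C = C + C*(-6 - g²))
56*(v(-3, 3)*6) = 56*((3*(-5 - 1*(-3)²))*6) = 56*((3*(-5 - 1*9))*6) = 56*((3*(-5 - 9))*6) = 56*((3*(-14))*6) = 56*(-42*6) = 56*(-252) = -14112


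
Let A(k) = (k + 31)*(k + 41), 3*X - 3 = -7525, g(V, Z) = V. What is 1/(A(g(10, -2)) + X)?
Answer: -3/1249 ≈ -0.0024019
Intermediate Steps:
X = -7522/3 (X = 1 + (⅓)*(-7525) = 1 - 7525/3 = -7522/3 ≈ -2507.3)
A(k) = (31 + k)*(41 + k)
1/(A(g(10, -2)) + X) = 1/((1271 + 10² + 72*10) - 7522/3) = 1/((1271 + 100 + 720) - 7522/3) = 1/(2091 - 7522/3) = 1/(-1249/3) = -3/1249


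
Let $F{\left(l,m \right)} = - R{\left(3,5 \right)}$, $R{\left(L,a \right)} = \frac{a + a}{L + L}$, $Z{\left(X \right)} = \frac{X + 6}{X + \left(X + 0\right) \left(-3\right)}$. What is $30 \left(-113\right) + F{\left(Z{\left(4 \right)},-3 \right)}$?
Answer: $- \frac{10175}{3} \approx -3391.7$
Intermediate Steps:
$Z{\left(X \right)} = - \frac{6 + X}{2 X}$ ($Z{\left(X \right)} = \frac{6 + X}{X + X \left(-3\right)} = \frac{6 + X}{X - 3 X} = \frac{6 + X}{\left(-2\right) X} = \left(6 + X\right) \left(- \frac{1}{2 X}\right) = - \frac{6 + X}{2 X}$)
$R{\left(L,a \right)} = \frac{a}{L}$ ($R{\left(L,a \right)} = \frac{2 a}{2 L} = 2 a \frac{1}{2 L} = \frac{a}{L}$)
$F{\left(l,m \right)} = - \frac{5}{3}$
$30 \left(-113\right) + F{\left(Z{\left(4 \right)},-3 \right)} = 30 \left(-113\right) - \frac{5}{3} = -3390 - \frac{5}{3} = - \frac{10175}{3}$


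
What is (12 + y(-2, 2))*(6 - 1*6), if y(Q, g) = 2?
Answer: 0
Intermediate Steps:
(12 + y(-2, 2))*(6 - 1*6) = (12 + 2)*(6 - 1*6) = 14*(6 - 6) = 14*0 = 0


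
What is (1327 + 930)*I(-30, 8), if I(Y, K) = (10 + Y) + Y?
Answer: -112850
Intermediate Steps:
I(Y, K) = 10 + 2*Y
(1327 + 930)*I(-30, 8) = (1327 + 930)*(10 + 2*(-30)) = 2257*(10 - 60) = 2257*(-50) = -112850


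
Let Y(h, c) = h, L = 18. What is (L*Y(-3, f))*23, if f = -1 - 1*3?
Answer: -1242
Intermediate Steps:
f = -4 (f = -1 - 3 = -4)
(L*Y(-3, f))*23 = (18*(-3))*23 = -54*23 = -1242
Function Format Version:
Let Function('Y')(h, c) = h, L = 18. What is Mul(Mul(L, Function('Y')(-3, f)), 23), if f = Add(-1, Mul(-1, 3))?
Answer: -1242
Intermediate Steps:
f = -4 (f = Add(-1, -3) = -4)
Mul(Mul(L, Function('Y')(-3, f)), 23) = Mul(Mul(18, -3), 23) = Mul(-54, 23) = -1242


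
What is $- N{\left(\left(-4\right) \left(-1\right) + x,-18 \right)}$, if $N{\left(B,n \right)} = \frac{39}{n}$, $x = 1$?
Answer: $\frac{13}{6} \approx 2.1667$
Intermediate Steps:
$- N{\left(\left(-4\right) \left(-1\right) + x,-18 \right)} = - \frac{39}{-18} = - \frac{39 \left(-1\right)}{18} = \left(-1\right) \left(- \frac{13}{6}\right) = \frac{13}{6}$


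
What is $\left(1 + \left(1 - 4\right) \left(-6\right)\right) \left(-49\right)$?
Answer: $-931$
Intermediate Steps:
$\left(1 + \left(1 - 4\right) \left(-6\right)\right) \left(-49\right) = \left(1 - -18\right) \left(-49\right) = \left(1 + 18\right) \left(-49\right) = 19 \left(-49\right) = -931$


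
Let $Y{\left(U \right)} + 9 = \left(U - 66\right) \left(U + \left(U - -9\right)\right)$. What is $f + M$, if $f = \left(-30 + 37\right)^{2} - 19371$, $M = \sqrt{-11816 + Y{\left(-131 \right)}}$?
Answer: $-19322 + 24 \sqrt{66} \approx -19127.0$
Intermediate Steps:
$Y{\left(U \right)} = -9 + \left(-66 + U\right) \left(9 + 2 U\right)$ ($Y{\left(U \right)} = -9 + \left(U - 66\right) \left(U + \left(U - -9\right)\right) = -9 + \left(-66 + U\right) \left(U + \left(U + 9\right)\right) = -9 + \left(-66 + U\right) \left(U + \left(9 + U\right)\right) = -9 + \left(-66 + U\right) \left(9 + 2 U\right)$)
$M = 24 \sqrt{66}$ ($M = \sqrt{-11816 - \left(-15510 - 34322\right)} = \sqrt{-11816 + \left(-603 + 16113 + 2 \cdot 17161\right)} = \sqrt{-11816 + \left(-603 + 16113 + 34322\right)} = \sqrt{-11816 + 49832} = \sqrt{38016} = 24 \sqrt{66} \approx 194.98$)
$f = -19322$ ($f = 7^{2} - 19371 = 49 - 19371 = -19322$)
$f + M = -19322 + 24 \sqrt{66}$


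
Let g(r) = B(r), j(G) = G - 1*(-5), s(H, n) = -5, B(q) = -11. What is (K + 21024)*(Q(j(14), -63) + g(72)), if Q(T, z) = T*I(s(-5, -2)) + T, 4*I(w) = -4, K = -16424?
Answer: -50600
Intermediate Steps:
j(G) = 5 + G (j(G) = G + 5 = 5 + G)
g(r) = -11
I(w) = -1 (I(w) = (1/4)*(-4) = -1)
Q(T, z) = 0 (Q(T, z) = T*(-1) + T = -T + T = 0)
(K + 21024)*(Q(j(14), -63) + g(72)) = (-16424 + 21024)*(0 - 11) = 4600*(-11) = -50600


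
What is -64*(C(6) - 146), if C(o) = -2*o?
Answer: 10112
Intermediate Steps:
-64*(C(6) - 146) = -64*(-2*6 - 146) = -64*(-12 - 146) = -64*(-158) = 10112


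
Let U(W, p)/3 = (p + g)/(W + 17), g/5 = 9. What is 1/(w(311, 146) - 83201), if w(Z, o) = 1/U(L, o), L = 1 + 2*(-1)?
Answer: -573/47674157 ≈ -1.2019e-5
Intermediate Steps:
g = 45 (g = 5*9 = 45)
L = -1 (L = 1 - 2 = -1)
U(W, p) = 3*(45 + p)/(17 + W) (U(W, p) = 3*((p + 45)/(W + 17)) = 3*((45 + p)/(17 + W)) = 3*(45 + p)/(17 + W))
w(Z, o) = 1/(135/16 + 3*o/16) (w(Z, o) = 1/(3*(45 + o)/(17 - 1)) = 1/(3*(45 + o)/16) = 1/(3*(1/16)*(45 + o)) = 1/(135/16 + 3*o/16))
1/(w(311, 146) - 83201) = 1/(16/(3*(45 + 146)) - 83201) = 1/((16/3)/191 - 83201) = 1/((16/3)*(1/191) - 83201) = 1/(16/573 - 83201) = 1/(-47674157/573) = -573/47674157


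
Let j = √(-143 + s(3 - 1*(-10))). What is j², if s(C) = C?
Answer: -130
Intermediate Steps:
j = I*√130 (j = √(-143 + (3 - 1*(-10))) = √(-143 + (3 + 10)) = √(-143 + 13) = √(-130) = I*√130 ≈ 11.402*I)
j² = (I*√130)² = -130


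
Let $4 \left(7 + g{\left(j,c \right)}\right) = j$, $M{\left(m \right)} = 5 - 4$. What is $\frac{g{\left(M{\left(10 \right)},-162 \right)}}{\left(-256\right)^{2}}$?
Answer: $- \frac{27}{262144} \approx -0.000103$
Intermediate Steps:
$M{\left(m \right)} = 1$ ($M{\left(m \right)} = 5 - 4 = 1$)
$g{\left(j,c \right)} = -7 + \frac{j}{4}$
$\frac{g{\left(M{\left(10 \right)},-162 \right)}}{\left(-256\right)^{2}} = \frac{-7 + \frac{1}{4} \cdot 1}{\left(-256\right)^{2}} = \frac{-7 + \frac{1}{4}}{65536} = \left(- \frac{27}{4}\right) \frac{1}{65536} = - \frac{27}{262144}$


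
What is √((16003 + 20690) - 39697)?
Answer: 2*I*√751 ≈ 54.809*I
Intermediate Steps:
√((16003 + 20690) - 39697) = √(36693 - 39697) = √(-3004) = 2*I*√751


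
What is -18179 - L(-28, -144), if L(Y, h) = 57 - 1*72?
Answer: -18164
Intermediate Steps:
L(Y, h) = -15 (L(Y, h) = 57 - 72 = -15)
-18179 - L(-28, -144) = -18179 - 1*(-15) = -18179 + 15 = -18164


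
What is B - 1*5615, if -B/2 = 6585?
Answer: -18785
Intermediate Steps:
B = -13170 (B = -2*6585 = -13170)
B - 1*5615 = -13170 - 1*5615 = -13170 - 5615 = -18785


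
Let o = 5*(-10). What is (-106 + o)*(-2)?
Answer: 312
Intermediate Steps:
o = -50
(-106 + o)*(-2) = (-106 - 50)*(-2) = -156*(-2) = 312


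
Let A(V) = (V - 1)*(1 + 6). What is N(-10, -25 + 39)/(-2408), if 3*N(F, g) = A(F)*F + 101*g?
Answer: -13/43 ≈ -0.30233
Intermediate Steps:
A(V) = -7 + 7*V (A(V) = (-1 + V)*7 = -7 + 7*V)
N(F, g) = 101*g/3 + F*(-7 + 7*F)/3 (N(F, g) = ((-7 + 7*F)*F + 101*g)/3 = (F*(-7 + 7*F) + 101*g)/3 = (101*g + F*(-7 + 7*F))/3 = 101*g/3 + F*(-7 + 7*F)/3)
N(-10, -25 + 39)/(-2408) = (101*(-25 + 39)/3 + (7/3)*(-10)*(-1 - 10))/(-2408) = ((101/3)*14 + (7/3)*(-10)*(-11))*(-1/2408) = (1414/3 + 770/3)*(-1/2408) = 728*(-1/2408) = -13/43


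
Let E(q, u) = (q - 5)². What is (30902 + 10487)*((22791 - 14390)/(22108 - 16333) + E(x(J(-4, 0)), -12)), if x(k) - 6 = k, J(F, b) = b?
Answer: 586730464/5775 ≈ 1.0160e+5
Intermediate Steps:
x(k) = 6 + k
E(q, u) = (-5 + q)²
(30902 + 10487)*((22791 - 14390)/(22108 - 16333) + E(x(J(-4, 0)), -12)) = (30902 + 10487)*((22791 - 14390)/(22108 - 16333) + (-5 + (6 + 0))²) = 41389*(8401/5775 + (-5 + 6)²) = 41389*(8401*(1/5775) + 1²) = 41389*(8401/5775 + 1) = 41389*(14176/5775) = 586730464/5775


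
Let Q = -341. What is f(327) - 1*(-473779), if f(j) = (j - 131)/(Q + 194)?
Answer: 1421333/3 ≈ 4.7378e+5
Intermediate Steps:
f(j) = 131/147 - j/147 (f(j) = (j - 131)/(-341 + 194) = (-131 + j)/(-147) = (-131 + j)*(-1/147) = 131/147 - j/147)
f(327) - 1*(-473779) = (131/147 - 1/147*327) - 1*(-473779) = (131/147 - 109/49) + 473779 = -4/3 + 473779 = 1421333/3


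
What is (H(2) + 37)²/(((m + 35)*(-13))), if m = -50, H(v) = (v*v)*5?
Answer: 1083/65 ≈ 16.662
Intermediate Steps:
H(v) = 5*v² (H(v) = v²*5 = 5*v²)
(H(2) + 37)²/(((m + 35)*(-13))) = (5*2² + 37)²/(((-50 + 35)*(-13))) = (5*4 + 37)²/((-15*(-13))) = (20 + 37)²/195 = 57²*(1/195) = 3249*(1/195) = 1083/65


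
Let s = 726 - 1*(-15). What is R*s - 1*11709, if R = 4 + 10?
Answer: -1335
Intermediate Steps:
R = 14
s = 741 (s = 726 + 15 = 741)
R*s - 1*11709 = 14*741 - 1*11709 = 10374 - 11709 = -1335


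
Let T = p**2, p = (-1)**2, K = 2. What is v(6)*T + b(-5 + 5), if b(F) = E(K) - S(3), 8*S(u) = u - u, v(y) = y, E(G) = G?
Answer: 8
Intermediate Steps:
p = 1
S(u) = 0 (S(u) = (u - u)/8 = (1/8)*0 = 0)
b(F) = 2 (b(F) = 2 - 1*0 = 2 + 0 = 2)
T = 1 (T = 1**2 = 1)
v(6)*T + b(-5 + 5) = 6*1 + 2 = 6 + 2 = 8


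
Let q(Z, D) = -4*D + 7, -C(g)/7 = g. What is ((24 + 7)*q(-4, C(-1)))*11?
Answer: -7161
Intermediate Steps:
C(g) = -7*g
q(Z, D) = 7 - 4*D
((24 + 7)*q(-4, C(-1)))*11 = ((24 + 7)*(7 - (-28)*(-1)))*11 = (31*(7 - 4*7))*11 = (31*(7 - 28))*11 = (31*(-21))*11 = -651*11 = -7161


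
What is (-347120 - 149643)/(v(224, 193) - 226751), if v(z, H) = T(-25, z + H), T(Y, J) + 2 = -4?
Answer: 496763/226757 ≈ 2.1907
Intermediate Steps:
T(Y, J) = -6 (T(Y, J) = -2 - 4 = -6)
v(z, H) = -6
(-347120 - 149643)/(v(224, 193) - 226751) = (-347120 - 149643)/(-6 - 226751) = -496763/(-226757) = -496763*(-1/226757) = 496763/226757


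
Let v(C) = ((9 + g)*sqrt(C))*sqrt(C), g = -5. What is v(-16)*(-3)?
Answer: 192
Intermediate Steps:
v(C) = 4*C (v(C) = ((9 - 5)*sqrt(C))*sqrt(C) = (4*sqrt(C))*sqrt(C) = 4*C)
v(-16)*(-3) = (4*(-16))*(-3) = -64*(-3) = 192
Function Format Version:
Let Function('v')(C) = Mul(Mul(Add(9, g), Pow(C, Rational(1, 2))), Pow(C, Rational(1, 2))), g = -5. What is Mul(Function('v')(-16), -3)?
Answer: 192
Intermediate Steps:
Function('v')(C) = Mul(4, C) (Function('v')(C) = Mul(Mul(Add(9, -5), Pow(C, Rational(1, 2))), Pow(C, Rational(1, 2))) = Mul(Mul(4, Pow(C, Rational(1, 2))), Pow(C, Rational(1, 2))) = Mul(4, C))
Mul(Function('v')(-16), -3) = Mul(Mul(4, -16), -3) = Mul(-64, -3) = 192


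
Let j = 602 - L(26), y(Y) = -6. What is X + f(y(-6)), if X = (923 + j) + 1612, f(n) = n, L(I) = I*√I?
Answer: 3131 - 26*√26 ≈ 2998.4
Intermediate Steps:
L(I) = I^(3/2)
j = 602 - 26*√26 (j = 602 - 26^(3/2) = 602 - 26*√26 ≈ 469.43)
X = 3137 - 26*√26 (X = (923 + (602 - 26*√26)) + 1612 = (1525 - 26*√26) + 1612 = 3137 - 26*√26 ≈ 3004.4)
X + f(y(-6)) = (3137 - 26*√26) - 6 = 3131 - 26*√26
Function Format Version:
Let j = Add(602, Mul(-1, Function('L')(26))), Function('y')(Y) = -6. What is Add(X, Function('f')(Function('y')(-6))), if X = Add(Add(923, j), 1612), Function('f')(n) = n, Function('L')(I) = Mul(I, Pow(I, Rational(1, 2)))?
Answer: Add(3131, Mul(-26, Pow(26, Rational(1, 2)))) ≈ 2998.4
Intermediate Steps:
Function('L')(I) = Pow(I, Rational(3, 2))
j = Add(602, Mul(-26, Pow(26, Rational(1, 2)))) (j = Add(602, Mul(-1, Pow(26, Rational(3, 2)))) = Add(602, Mul(-1, Mul(26, Pow(26, Rational(1, 2))))) = Add(602, Mul(-26, Pow(26, Rational(1, 2)))) ≈ 469.43)
X = Add(3137, Mul(-26, Pow(26, Rational(1, 2)))) (X = Add(Add(923, Add(602, Mul(-26, Pow(26, Rational(1, 2))))), 1612) = Add(Add(1525, Mul(-26, Pow(26, Rational(1, 2)))), 1612) = Add(3137, Mul(-26, Pow(26, Rational(1, 2)))) ≈ 3004.4)
Add(X, Function('f')(Function('y')(-6))) = Add(Add(3137, Mul(-26, Pow(26, Rational(1, 2)))), -6) = Add(3131, Mul(-26, Pow(26, Rational(1, 2))))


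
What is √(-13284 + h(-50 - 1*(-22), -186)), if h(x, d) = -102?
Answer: I*√13386 ≈ 115.7*I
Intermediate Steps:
√(-13284 + h(-50 - 1*(-22), -186)) = √(-13284 - 102) = √(-13386) = I*√13386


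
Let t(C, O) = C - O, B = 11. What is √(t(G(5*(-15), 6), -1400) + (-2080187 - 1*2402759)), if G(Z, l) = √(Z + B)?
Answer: √(-4481546 + 8*I) ≈ 0.e-3 + 2117.0*I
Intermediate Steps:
G(Z, l) = √(11 + Z) (G(Z, l) = √(Z + 11) = √(11 + Z))
√(t(G(5*(-15), 6), -1400) + (-2080187 - 1*2402759)) = √((√(11 + 5*(-15)) - 1*(-1400)) + (-2080187 - 1*2402759)) = √((√(11 - 75) + 1400) + (-2080187 - 2402759)) = √((√(-64) + 1400) - 4482946) = √((8*I + 1400) - 4482946) = √((1400 + 8*I) - 4482946) = √(-4481546 + 8*I)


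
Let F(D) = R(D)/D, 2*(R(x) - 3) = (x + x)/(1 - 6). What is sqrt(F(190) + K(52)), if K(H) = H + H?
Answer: sqrt(149910)/38 ≈ 10.189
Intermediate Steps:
R(x) = 3 - x/5 (R(x) = 3 + ((x + x)/(1 - 6))/2 = 3 + ((2*x)/(-5))/2 = 3 + ((2*x)*(-1/5))/2 = 3 + (-2*x/5)/2 = 3 - x/5)
F(D) = (3 - D/5)/D
K(H) = 2*H
sqrt(F(190) + K(52)) = sqrt((1/5)*(15 - 1*190)/190 + 2*52) = sqrt((1/5)*(1/190)*(15 - 190) + 104) = sqrt((1/5)*(1/190)*(-175) + 104) = sqrt(-7/38 + 104) = sqrt(3945/38) = sqrt(149910)/38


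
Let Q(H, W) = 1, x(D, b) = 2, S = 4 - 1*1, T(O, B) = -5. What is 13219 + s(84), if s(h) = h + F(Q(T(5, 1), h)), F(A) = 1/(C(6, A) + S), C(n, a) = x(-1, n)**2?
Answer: 93122/7 ≈ 13303.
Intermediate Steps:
S = 3 (S = 4 - 1 = 3)
C(n, a) = 4 (C(n, a) = 2**2 = 4)
F(A) = 1/7 (F(A) = 1/(4 + 3) = 1/7)
s(h) = 1/7 + h (s(h) = h + 1/7 = 1/7 + h)
13219 + s(84) = 13219 + (1/7 + 84) = 13219 + 589/7 = 93122/7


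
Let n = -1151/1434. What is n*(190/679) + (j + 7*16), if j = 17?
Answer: 62693402/486843 ≈ 128.78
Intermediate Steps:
n = -1151/1434 (n = -1151*1/1434 = -1151/1434 ≈ -0.80265)
n*(190/679) + (j + 7*16) = -109345/(717*679) + (17 + 7*16) = -109345/(717*679) + (17 + 112) = -1151/1434*190/679 + 129 = -109345/486843 + 129 = 62693402/486843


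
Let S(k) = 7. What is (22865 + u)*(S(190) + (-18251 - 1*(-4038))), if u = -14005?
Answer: -125865160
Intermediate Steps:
(22865 + u)*(S(190) + (-18251 - 1*(-4038))) = (22865 - 14005)*(7 + (-18251 - 1*(-4038))) = 8860*(7 + (-18251 + 4038)) = 8860*(7 - 14213) = 8860*(-14206) = -125865160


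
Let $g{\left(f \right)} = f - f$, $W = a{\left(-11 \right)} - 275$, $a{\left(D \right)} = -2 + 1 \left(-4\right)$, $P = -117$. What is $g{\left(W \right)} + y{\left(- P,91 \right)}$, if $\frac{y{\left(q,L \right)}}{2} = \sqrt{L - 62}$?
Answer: $2 \sqrt{29} \approx 10.77$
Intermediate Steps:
$a{\left(D \right)} = -6$ ($a{\left(D \right)} = -2 - 4 = -6$)
$y{\left(q,L \right)} = 2 \sqrt{-62 + L}$ ($y{\left(q,L \right)} = 2 \sqrt{L - 62} = 2 \sqrt{-62 + L}$)
$W = -281$ ($W = -6 - 275 = -281$)
$g{\left(f \right)} = 0$
$g{\left(W \right)} + y{\left(- P,91 \right)} = 0 + 2 \sqrt{-62 + 91} = 0 + 2 \sqrt{29} = 2 \sqrt{29}$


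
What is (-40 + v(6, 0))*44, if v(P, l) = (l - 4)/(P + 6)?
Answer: -5324/3 ≈ -1774.7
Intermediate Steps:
v(P, l) = (-4 + l)/(6 + P)
(-40 + v(6, 0))*44 = (-40 + (-4 + 0)/(6 + 6))*44 = (-40 - 4/12)*44 = (-40 + (1/12)*(-4))*44 = (-40 - 1/3)*44 = -121/3*44 = -5324/3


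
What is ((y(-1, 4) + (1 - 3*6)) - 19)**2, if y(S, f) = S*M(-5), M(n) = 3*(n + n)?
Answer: 36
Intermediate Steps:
M(n) = 6*n (M(n) = 3*(2*n) = 6*n)
y(S, f) = -30*S (y(S, f) = S*(6*(-5)) = S*(-30) = -30*S)
((y(-1, 4) + (1 - 3*6)) - 19)**2 = ((-30*(-1) + (1 - 3*6)) - 19)**2 = ((30 + (1 - 18)) - 19)**2 = ((30 - 17) - 19)**2 = (13 - 19)**2 = (-6)**2 = 36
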